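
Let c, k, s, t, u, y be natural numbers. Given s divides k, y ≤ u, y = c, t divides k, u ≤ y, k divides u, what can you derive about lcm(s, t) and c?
lcm(s, t) divides c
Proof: From u ≤ y and y ≤ u, u = y. Since y = c, u = c. Because s divides k and t divides k, lcm(s, t) divides k. Since k divides u, lcm(s, t) divides u. Because u = c, lcm(s, t) divides c.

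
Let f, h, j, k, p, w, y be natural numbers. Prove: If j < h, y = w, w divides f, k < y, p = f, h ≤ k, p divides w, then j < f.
Because p = f and p divides w, f divides w. Since w divides f, w = f. Since y = w, y = f. h ≤ k and k < y, hence h < y. j < h, so j < y. Since y = f, j < f.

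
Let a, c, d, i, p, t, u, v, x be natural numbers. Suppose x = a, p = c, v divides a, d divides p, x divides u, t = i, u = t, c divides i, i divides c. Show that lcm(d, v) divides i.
Because c divides i and i divides c, c = i. Since p = c, p = i. Because d divides p, d divides i. From u = t and x divides u, x divides t. Because t = i, x divides i. From x = a, a divides i. v divides a, so v divides i. d divides i, so lcm(d, v) divides i.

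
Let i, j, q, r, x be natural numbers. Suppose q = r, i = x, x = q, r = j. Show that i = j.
i = x and x = q, hence i = q. Since q = r, i = r. r = j, so i = j.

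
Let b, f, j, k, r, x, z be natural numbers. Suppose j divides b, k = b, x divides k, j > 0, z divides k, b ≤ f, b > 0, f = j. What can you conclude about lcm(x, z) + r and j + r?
lcm(x, z) + r ≤ j + r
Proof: f = j and b ≤ f, therefore b ≤ j. Since j divides b and b > 0, j ≤ b. Because b ≤ j, b = j. k = b, so k = j. x divides k and z divides k, so lcm(x, z) divides k. Since k = j, lcm(x, z) divides j. j > 0, so lcm(x, z) ≤ j. Then lcm(x, z) + r ≤ j + r.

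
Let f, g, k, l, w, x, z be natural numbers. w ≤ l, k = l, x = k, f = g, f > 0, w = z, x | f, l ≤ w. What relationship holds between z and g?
z ≤ g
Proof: l ≤ w and w ≤ l, thus l = w. k = l, so k = w. x = k and x | f, hence k | f. Because k = w, w | f. f > 0, so w ≤ f. f = g, so w ≤ g. Since w = z, z ≤ g.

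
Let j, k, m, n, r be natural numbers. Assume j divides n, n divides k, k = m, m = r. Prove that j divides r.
Because k = m and n divides k, n divides m. Since m = r, n divides r. Since j divides n, j divides r.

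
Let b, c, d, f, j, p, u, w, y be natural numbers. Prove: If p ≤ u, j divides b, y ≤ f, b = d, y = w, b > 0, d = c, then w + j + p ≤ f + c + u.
y = w and y ≤ f, thus w ≤ f. Because b = d and d = c, b = c. j divides b and b > 0, thus j ≤ b. b = c, so j ≤ c. Since w ≤ f, w + j ≤ f + c. Since p ≤ u, w + j + p ≤ f + c + u.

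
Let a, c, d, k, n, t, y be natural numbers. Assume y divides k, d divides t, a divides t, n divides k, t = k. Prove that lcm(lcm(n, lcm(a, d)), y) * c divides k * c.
Because a divides t and d divides t, lcm(a, d) divides t. Since t = k, lcm(a, d) divides k. n divides k, so lcm(n, lcm(a, d)) divides k. Since y divides k, lcm(lcm(n, lcm(a, d)), y) divides k. Then lcm(lcm(n, lcm(a, d)), y) * c divides k * c.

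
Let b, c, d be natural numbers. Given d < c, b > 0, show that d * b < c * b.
d < c and b > 0. By multiplying by a positive, d * b < c * b.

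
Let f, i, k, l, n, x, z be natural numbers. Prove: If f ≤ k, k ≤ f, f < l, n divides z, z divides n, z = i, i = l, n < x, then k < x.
f ≤ k and k ≤ f, therefore f = k. f < l, so k < l. From n divides z and z divides n, n = z. Since z = i, n = i. i = l, so n = l. Since n < x, l < x. k < l, so k < x.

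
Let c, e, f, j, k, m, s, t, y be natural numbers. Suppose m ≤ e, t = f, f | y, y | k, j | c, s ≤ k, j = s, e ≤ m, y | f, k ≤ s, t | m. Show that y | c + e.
s ≤ k and k ≤ s, therefore s = k. Since j = s, j = k. Since j | c, k | c. y | k, so y | c. m ≤ e and e ≤ m, so m = e. From f | y and y | f, f = y. t = f and t | m, therefore f | m. Since f = y, y | m. m = e, so y | e. y | c, so y | c + e.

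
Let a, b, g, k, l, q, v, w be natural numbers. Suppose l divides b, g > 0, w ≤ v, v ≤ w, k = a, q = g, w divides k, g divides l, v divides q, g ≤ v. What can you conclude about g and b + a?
g divides b + a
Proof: Because g divides l and l divides b, g divides b. Because w ≤ v and v ≤ w, w = v. q = g and v divides q, thus v divides g. g > 0, so v ≤ g. Since g ≤ v, v = g. w = v, so w = g. From k = a and w divides k, w divides a. Since w = g, g divides a. Since g divides b, g divides b + a.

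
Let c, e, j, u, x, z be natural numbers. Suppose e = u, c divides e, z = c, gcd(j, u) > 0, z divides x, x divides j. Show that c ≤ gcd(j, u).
From z divides x and x divides j, z divides j. z = c, so c divides j. e = u and c divides e, hence c divides u. Since c divides j, c divides gcd(j, u). Since gcd(j, u) > 0, c ≤ gcd(j, u).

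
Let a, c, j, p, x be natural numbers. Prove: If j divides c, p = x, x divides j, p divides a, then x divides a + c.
From p = x and p divides a, x divides a. Because x divides j and j divides c, x divides c. Since x divides a, x divides a + c.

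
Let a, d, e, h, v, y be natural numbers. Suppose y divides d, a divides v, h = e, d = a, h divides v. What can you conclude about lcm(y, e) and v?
lcm(y, e) divides v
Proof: d = a and y divides d, thus y divides a. Since a divides v, y divides v. From h = e and h divides v, e divides v. Because y divides v, lcm(y, e) divides v.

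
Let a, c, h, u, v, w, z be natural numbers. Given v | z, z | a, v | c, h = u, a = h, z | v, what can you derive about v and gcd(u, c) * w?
v | gcd(u, c) * w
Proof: Because z | v and v | z, z = v. a = h and h = u, hence a = u. Since z | a, z | u. Since z = v, v | u. v | c, so v | gcd(u, c). Then v | gcd(u, c) * w.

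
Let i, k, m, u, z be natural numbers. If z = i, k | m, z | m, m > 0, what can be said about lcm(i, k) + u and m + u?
lcm(i, k) + u ≤ m + u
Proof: From z = i and z | m, i | m. Because k | m, lcm(i, k) | m. m > 0, so lcm(i, k) ≤ m. Then lcm(i, k) + u ≤ m + u.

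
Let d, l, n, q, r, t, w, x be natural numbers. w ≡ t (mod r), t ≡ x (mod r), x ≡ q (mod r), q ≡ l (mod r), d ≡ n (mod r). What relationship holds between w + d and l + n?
w + d ≡ l + n (mod r)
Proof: Because w ≡ t (mod r) and t ≡ x (mod r), w ≡ x (mod r). Since x ≡ q (mod r), w ≡ q (mod r). Since q ≡ l (mod r), w ≡ l (mod r). From d ≡ n (mod r), w + d ≡ l + n (mod r).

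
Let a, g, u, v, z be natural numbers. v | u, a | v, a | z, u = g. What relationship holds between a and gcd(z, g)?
a | gcd(z, g)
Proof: Because u = g and v | u, v | g. Because a | v, a | g. Because a | z, a | gcd(z, g).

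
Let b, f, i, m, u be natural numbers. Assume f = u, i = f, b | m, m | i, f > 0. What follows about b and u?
b ≤ u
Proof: Because b | m and m | i, b | i. i = f, so b | f. f > 0, so b ≤ f. f = u, so b ≤ u.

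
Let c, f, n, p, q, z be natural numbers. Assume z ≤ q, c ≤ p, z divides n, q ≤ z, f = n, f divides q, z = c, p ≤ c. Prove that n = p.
Because q ≤ z and z ≤ q, q = z. From f = n and f divides q, n divides q. Since q = z, n divides z. Since z divides n, n = z. From z = c, n = c. c ≤ p and p ≤ c, hence c = p. Because n = c, n = p.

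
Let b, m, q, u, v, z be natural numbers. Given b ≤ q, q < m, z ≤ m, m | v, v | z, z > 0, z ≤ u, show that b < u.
Since b ≤ q and q < m, b < m. m | v and v | z, thus m | z. Since z > 0, m ≤ z. Since z ≤ m, z = m. Because z ≤ u, m ≤ u. b < m, so b < u.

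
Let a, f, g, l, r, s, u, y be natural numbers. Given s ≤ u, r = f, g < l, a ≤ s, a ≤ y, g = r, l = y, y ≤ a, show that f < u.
Since g = r and g < l, r < l. Since r = f, f < l. l = y, so f < y. a ≤ y and y ≤ a, therefore a = y. a ≤ s and s ≤ u, therefore a ≤ u. Since a = y, y ≤ u. Since f < y, f < u.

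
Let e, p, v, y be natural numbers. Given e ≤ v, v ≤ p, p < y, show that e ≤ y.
Because e ≤ v and v ≤ p, e ≤ p. Because p < y, e < y. Then e ≤ y.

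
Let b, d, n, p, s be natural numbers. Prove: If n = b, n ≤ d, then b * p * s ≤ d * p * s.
n = b and n ≤ d, therefore b ≤ d. By multiplying by a non-negative, b * p ≤ d * p. By multiplying by a non-negative, b * p * s ≤ d * p * s.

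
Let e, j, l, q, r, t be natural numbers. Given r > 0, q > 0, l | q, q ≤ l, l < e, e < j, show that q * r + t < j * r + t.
l | q and q > 0, thus l ≤ q. q ≤ l, so l = q. Since l < e, q < e. Since e < j, q < j. Since r > 0, q * r < j * r. Then q * r + t < j * r + t.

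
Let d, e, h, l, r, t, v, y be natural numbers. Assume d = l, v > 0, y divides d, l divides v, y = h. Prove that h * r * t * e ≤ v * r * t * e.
Because d = l and y divides d, y divides l. Since l divides v, y divides v. y = h, so h divides v. Since v > 0, h ≤ v. By multiplying by a non-negative, h * r ≤ v * r. By multiplying by a non-negative, h * r * t ≤ v * r * t. By multiplying by a non-negative, h * r * t * e ≤ v * r * t * e.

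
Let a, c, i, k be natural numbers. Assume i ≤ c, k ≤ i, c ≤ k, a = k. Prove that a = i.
i ≤ c and c ≤ k, so i ≤ k. k ≤ i, so k = i. a = k, so a = i.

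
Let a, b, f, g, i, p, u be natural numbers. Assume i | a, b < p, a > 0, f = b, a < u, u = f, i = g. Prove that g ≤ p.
i | a and a > 0, therefore i ≤ a. From u = f and f = b, u = b. Since a < u, a < b. b < p, so a < p. Because i ≤ a, i < p. i = g, so g < p. Then g ≤ p.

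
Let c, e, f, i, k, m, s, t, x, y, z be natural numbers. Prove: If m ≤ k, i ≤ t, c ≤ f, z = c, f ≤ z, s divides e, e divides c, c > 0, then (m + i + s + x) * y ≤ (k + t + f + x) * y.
Because m ≤ k and i ≤ t, m + i ≤ k + t. Because z = c and f ≤ z, f ≤ c. Since c ≤ f, c = f. s divides e and e divides c, so s divides c. From c > 0, s ≤ c. Because c = f, s ≤ f. m + i ≤ k + t, so m + i + s ≤ k + t + f. Then m + i + s + x ≤ k + t + f + x. By multiplying by a non-negative, (m + i + s + x) * y ≤ (k + t + f + x) * y.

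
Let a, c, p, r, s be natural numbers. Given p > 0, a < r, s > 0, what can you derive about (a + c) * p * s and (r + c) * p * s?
(a + c) * p * s < (r + c) * p * s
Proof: a < r, so a + c < r + c. Since p > 0, (a + c) * p < (r + c) * p. Since s > 0, (a + c) * p * s < (r + c) * p * s.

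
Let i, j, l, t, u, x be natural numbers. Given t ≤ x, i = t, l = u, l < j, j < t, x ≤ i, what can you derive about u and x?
u < x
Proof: Since l = u and l < j, u < j. i = t and x ≤ i, hence x ≤ t. Since t ≤ x, t = x. j < t, so j < x. u < j, so u < x.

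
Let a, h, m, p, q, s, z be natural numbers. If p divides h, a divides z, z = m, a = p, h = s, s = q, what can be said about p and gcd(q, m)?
p divides gcd(q, m)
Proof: h = s and s = q, hence h = q. Since p divides h, p divides q. From z = m and a divides z, a divides m. Because a = p, p divides m. Since p divides q, p divides gcd(q, m).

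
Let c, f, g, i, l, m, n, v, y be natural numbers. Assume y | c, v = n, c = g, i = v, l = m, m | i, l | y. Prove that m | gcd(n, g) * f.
Since i = v and m | i, m | v. Since v = n, m | n. Because c = g and y | c, y | g. l | y, so l | g. l = m, so m | g. Since m | n, m | gcd(n, g). Then m | gcd(n, g) * f.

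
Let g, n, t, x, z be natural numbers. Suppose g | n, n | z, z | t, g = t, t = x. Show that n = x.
n | z and z | t, thus n | t. g = t and g | n, so t | n. Since n | t, n = t. t = x, so n = x.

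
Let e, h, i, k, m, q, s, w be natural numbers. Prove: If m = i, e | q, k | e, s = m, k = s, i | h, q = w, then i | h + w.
s = m and m = i, hence s = i. k = s and k | e, hence s | e. Since q = w and e | q, e | w. s | e, so s | w. Since s = i, i | w. i | h, so i | h + w.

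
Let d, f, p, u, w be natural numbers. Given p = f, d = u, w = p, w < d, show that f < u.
Because w = p and w < d, p < d. d = u, so p < u. p = f, so f < u.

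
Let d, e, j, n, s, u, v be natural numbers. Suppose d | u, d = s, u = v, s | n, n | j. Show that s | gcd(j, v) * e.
s | n and n | j, therefore s | j. u = v and d | u, thus d | v. d = s, so s | v. s | j, so s | gcd(j, v). Then s | gcd(j, v) * e.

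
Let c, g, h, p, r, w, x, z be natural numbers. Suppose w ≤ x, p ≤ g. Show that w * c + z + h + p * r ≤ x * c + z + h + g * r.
w ≤ x. By multiplying by a non-negative, w * c ≤ x * c. Then w * c + z ≤ x * c + z. Then w * c + z + h ≤ x * c + z + h. p ≤ g. By multiplying by a non-negative, p * r ≤ g * r. w * c + z + h ≤ x * c + z + h, so w * c + z + h + p * r ≤ x * c + z + h + g * r.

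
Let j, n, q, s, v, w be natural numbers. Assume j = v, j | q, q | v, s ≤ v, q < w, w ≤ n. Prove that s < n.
Since j = v and j | q, v | q. From q | v, v = q. Since s ≤ v, s ≤ q. q < w and w ≤ n, hence q < n. s ≤ q, so s < n.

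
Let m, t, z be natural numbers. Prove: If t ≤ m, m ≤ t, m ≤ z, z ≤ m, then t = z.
t ≤ m and m ≤ t, therefore t = m. Since m ≤ z and z ≤ m, m = z. From t = m, t = z.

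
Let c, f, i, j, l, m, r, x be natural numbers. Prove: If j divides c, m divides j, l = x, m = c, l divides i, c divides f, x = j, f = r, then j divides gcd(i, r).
Because l = x and x = j, l = j. Since l divides i, j divides i. m = c and m divides j, thus c divides j. From j divides c, c = j. f = r and c divides f, thus c divides r. Since c = j, j divides r. j divides i, so j divides gcd(i, r).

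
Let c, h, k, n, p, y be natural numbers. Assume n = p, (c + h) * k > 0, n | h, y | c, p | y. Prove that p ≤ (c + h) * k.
Because p | y and y | c, p | c. n = p and n | h, so p | h. Since p | c, p | c + h. Then p | (c + h) * k. Since (c + h) * k > 0, p ≤ (c + h) * k.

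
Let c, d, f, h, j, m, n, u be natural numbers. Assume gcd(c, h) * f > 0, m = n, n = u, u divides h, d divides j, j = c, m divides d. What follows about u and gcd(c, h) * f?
u ≤ gcd(c, h) * f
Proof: m divides d and d divides j, hence m divides j. Since j = c, m divides c. m = n, so n divides c. n = u, so u divides c. u divides h, so u divides gcd(c, h). Then u divides gcd(c, h) * f. Since gcd(c, h) * f > 0, u ≤ gcd(c, h) * f.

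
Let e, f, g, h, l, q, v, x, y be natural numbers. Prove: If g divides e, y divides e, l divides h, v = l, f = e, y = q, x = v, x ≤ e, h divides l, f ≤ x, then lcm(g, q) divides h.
Since x = v and v = l, x = l. Because l divides h and h divides l, l = h. x = l, so x = h. f = e and f ≤ x, hence e ≤ x. x ≤ e, so e = x. Since y = q and y divides e, q divides e. Since g divides e, lcm(g, q) divides e. Since e = x, lcm(g, q) divides x. x = h, so lcm(g, q) divides h.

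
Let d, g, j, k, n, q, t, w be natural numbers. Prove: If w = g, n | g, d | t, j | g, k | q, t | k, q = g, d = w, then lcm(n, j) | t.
Since d = w and w = g, d = g. Because d | t, g | t. q = g and k | q, so k | g. t | k, so t | g. Since g | t, g = t. Since n | g and j | g, lcm(n, j) | g. Since g = t, lcm(n, j) | t.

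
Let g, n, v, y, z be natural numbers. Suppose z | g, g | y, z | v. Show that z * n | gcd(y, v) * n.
z | g and g | y, hence z | y. z | v, so z | gcd(y, v). Then z * n | gcd(y, v) * n.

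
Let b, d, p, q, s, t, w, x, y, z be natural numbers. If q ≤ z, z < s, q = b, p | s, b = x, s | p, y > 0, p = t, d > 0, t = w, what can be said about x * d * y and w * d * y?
x * d * y < w * d * y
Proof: q = b and b = x, thus q = x. s | p and p | s, thus s = p. From q ≤ z and z < s, q < s. Since s = p, q < p. Since p = t, q < t. Since t = w, q < w. q = x, so x < w. d > 0, so x * d < w * d. Since y > 0, x * d * y < w * d * y.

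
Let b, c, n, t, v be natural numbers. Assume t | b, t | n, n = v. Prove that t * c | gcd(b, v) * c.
n = v and t | n, thus t | v. t | b, so t | gcd(b, v). Then t * c | gcd(b, v) * c.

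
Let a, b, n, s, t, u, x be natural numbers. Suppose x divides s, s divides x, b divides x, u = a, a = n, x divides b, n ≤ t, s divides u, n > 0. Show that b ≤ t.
From x divides b and b divides x, x = b. From u = a and a = n, u = n. Since s divides x and x divides s, s = x. Since s divides u, x divides u. u = n, so x divides n. Since n > 0, x ≤ n. n ≤ t, so x ≤ t. Since x = b, b ≤ t.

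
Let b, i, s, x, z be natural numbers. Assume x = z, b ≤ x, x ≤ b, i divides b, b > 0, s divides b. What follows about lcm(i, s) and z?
lcm(i, s) ≤ z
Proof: Because b ≤ x and x ≤ b, b = x. Since x = z, b = z. i divides b and s divides b, so lcm(i, s) divides b. Since b > 0, lcm(i, s) ≤ b. Since b = z, lcm(i, s) ≤ z.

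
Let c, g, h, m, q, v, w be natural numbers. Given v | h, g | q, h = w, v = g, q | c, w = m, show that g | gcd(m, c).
h = w and w = m, therefore h = m. From v = g and v | h, g | h. Since h = m, g | m. g | q and q | c, hence g | c. g | m, so g | gcd(m, c).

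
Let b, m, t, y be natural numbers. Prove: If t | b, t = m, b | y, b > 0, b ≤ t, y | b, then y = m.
From y | b and b | y, y = b. From t | b and b > 0, t ≤ b. Since b ≤ t, b = t. Since y = b, y = t. t = m, so y = m.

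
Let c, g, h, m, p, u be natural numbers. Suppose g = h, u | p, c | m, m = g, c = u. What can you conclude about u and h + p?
u | h + p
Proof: Because m = g and g = h, m = h. c | m, so c | h. c = u, so u | h. u | p, so u | h + p.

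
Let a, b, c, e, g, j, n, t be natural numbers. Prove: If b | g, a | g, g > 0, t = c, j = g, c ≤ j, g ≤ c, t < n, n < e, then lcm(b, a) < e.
Because b | g and a | g, lcm(b, a) | g. g > 0, so lcm(b, a) ≤ g. From j = g and c ≤ j, c ≤ g. From g ≤ c, c = g. t = c, so t = g. t < n and n < e, thus t < e. From t = g, g < e. Since lcm(b, a) ≤ g, lcm(b, a) < e.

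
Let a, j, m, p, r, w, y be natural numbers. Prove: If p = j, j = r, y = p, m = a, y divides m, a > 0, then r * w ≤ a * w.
Since p = j and j = r, p = r. Since m = a and y divides m, y divides a. Since y = p, p divides a. a > 0, so p ≤ a. p = r, so r ≤ a. By multiplying by a non-negative, r * w ≤ a * w.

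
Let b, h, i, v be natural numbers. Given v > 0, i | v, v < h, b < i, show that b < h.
i | v and v > 0, so i ≤ v. v < h, so i < h. From b < i, b < h.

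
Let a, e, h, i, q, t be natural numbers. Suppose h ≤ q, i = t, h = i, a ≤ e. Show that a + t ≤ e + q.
h = i and i = t, therefore h = t. Since h ≤ q, t ≤ q. a ≤ e, so a + t ≤ e + q.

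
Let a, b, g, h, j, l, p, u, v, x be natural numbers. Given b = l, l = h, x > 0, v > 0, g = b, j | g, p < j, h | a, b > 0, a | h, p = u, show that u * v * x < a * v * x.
h | a and a | h, thus h = a. l = h, so l = a. b = l, so b = a. p = u and p < j, hence u < j. g = b and j | g, therefore j | b. b > 0, so j ≤ b. Because u < j, u < b. Since b = a, u < a. v > 0, so u * v < a * v. Since x > 0, u * v * x < a * v * x.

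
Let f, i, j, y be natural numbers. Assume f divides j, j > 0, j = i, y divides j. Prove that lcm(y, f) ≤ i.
From y divides j and f divides j, lcm(y, f) divides j. Because j > 0, lcm(y, f) ≤ j. j = i, so lcm(y, f) ≤ i.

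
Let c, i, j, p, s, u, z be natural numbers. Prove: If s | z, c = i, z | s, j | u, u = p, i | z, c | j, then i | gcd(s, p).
From z | s and s | z, z = s. i | z, so i | s. c | j and j | u, thus c | u. u = p, so c | p. Since c = i, i | p. Since i | s, i | gcd(s, p).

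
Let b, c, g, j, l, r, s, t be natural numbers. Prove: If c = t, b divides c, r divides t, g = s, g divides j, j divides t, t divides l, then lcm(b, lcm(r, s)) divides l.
Since c = t and b divides c, b divides t. g divides j and j divides t, hence g divides t. Since g = s, s divides t. Because r divides t, lcm(r, s) divides t. b divides t, so lcm(b, lcm(r, s)) divides t. Since t divides l, lcm(b, lcm(r, s)) divides l.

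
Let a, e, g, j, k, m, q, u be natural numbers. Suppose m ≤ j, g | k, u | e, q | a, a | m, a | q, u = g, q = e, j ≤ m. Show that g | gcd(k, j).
Because u = g and u | e, g | e. Since a | q and q | a, a = q. Since q = e, a = e. m ≤ j and j ≤ m, thus m = j. a | m, so a | j. Since a = e, e | j. g | e, so g | j. g | k, so g | gcd(k, j).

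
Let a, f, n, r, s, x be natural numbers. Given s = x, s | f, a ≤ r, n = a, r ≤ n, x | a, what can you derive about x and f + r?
x | f + r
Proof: Because s = x and s | f, x | f. Because n = a and r ≤ n, r ≤ a. a ≤ r, so a = r. From x | a, x | r. From x | f, x | f + r.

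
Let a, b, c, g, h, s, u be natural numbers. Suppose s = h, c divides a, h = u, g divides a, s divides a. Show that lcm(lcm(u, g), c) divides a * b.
From s = h and h = u, s = u. s divides a, so u divides a. g divides a, so lcm(u, g) divides a. Since c divides a, lcm(lcm(u, g), c) divides a. Then lcm(lcm(u, g), c) divides a * b.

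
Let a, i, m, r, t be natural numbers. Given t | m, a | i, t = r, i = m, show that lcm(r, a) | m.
Since t = r and t | m, r | m. i = m and a | i, thus a | m. Because r | m, lcm(r, a) | m.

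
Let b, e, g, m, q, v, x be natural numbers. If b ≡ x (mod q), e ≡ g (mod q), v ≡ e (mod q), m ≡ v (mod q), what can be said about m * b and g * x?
m * b ≡ g * x (mod q)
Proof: m ≡ v (mod q) and v ≡ e (mod q), therefore m ≡ e (mod q). Since e ≡ g (mod q), m ≡ g (mod q). Since b ≡ x (mod q), by multiplying congruences, m * b ≡ g * x (mod q).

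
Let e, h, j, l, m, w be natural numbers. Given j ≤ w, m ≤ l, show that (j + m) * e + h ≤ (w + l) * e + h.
j ≤ w and m ≤ l, hence j + m ≤ w + l. Then (j + m) * e ≤ (w + l) * e. Then (j + m) * e + h ≤ (w + l) * e + h.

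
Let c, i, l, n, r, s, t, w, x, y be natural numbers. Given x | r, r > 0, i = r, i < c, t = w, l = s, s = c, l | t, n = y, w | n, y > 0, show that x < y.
Because x | r and r > 0, x ≤ r. i = r and i < c, therefore r < c. Since x ≤ r, x < c. Since l = s and s = c, l = c. Since l | t, c | t. t = w, so c | w. n = y and w | n, therefore w | y. c | w, so c | y. Since y > 0, c ≤ y. x < c, so x < y.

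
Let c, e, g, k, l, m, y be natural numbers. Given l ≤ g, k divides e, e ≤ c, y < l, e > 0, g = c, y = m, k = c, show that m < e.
k = c and k divides e, so c divides e. e > 0, so c ≤ e. e ≤ c, so c = e. y = m and y < l, so m < l. Because g = c and l ≤ g, l ≤ c. Since m < l, m < c. Because c = e, m < e.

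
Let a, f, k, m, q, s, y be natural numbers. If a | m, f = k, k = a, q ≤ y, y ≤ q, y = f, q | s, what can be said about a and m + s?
a | m + s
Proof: f = k and k = a, therefore f = a. q ≤ y and y ≤ q, hence q = y. Since y = f, q = f. q | s, so f | s. Since f = a, a | s. a | m, so a | m + s.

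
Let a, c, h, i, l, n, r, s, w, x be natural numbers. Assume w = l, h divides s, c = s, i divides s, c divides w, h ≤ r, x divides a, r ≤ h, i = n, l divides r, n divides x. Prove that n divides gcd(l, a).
w = l and c divides w, therefore c divides l. Since c = s, s divides l. r ≤ h and h ≤ r, hence r = h. l divides r, so l divides h. h divides s, so l divides s. From s divides l, s = l. i divides s, so i divides l. i = n, so n divides l. From n divides x and x divides a, n divides a. Because n divides l, n divides gcd(l, a).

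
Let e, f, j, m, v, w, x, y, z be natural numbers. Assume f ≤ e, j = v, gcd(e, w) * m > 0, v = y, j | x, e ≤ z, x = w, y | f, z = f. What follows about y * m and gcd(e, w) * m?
y * m ≤ gcd(e, w) * m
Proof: From z = f and e ≤ z, e ≤ f. f ≤ e, so f = e. y | f, so y | e. Since j = v and v = y, j = y. Since x = w and j | x, j | w. j = y, so y | w. Since y | e, y | gcd(e, w). Then y * m | gcd(e, w) * m. gcd(e, w) * m > 0, so y * m ≤ gcd(e, w) * m.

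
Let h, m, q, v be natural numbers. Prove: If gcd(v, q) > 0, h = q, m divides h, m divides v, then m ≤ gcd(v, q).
h = q and m divides h, therefore m divides q. m divides v, so m divides gcd(v, q). From gcd(v, q) > 0, m ≤ gcd(v, q).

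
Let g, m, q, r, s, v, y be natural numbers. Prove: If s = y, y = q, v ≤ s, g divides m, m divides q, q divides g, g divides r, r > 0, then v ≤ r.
s = y and y = q, therefore s = q. Since v ≤ s, v ≤ q. g divides m and m divides q, hence g divides q. q divides g, so g = q. Because g divides r and r > 0, g ≤ r. g = q, so q ≤ r. v ≤ q, so v ≤ r.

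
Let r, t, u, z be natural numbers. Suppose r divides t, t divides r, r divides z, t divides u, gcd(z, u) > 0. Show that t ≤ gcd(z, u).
r divides t and t divides r, therefore r = t. Since r divides z, t divides z. Since t divides u, t divides gcd(z, u). Since gcd(z, u) > 0, t ≤ gcd(z, u).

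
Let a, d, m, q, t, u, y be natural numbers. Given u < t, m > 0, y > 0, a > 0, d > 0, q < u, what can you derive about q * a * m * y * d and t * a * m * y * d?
q * a * m * y * d < t * a * m * y * d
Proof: From q < u and u < t, q < t. a > 0, so q * a < t * a. m > 0, so q * a * m < t * a * m. Because y > 0, q * a * m * y < t * a * m * y. Since d > 0, q * a * m * y * d < t * a * m * y * d.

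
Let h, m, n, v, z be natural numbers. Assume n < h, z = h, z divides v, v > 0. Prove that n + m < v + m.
z divides v and v > 0, thus z ≤ v. z = h, so h ≤ v. n < h, so n < v. Then n + m < v + m.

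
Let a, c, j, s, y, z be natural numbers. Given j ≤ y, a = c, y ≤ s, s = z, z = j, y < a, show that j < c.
s = z and z = j, therefore s = j. Since y ≤ s, y ≤ j. Since j ≤ y, y = j. a = c and y < a, hence y < c. Since y = j, j < c.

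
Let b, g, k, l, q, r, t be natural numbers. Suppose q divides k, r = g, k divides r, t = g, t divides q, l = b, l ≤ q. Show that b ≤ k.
Because r = g and k divides r, k divides g. Since t = g and t divides q, g divides q. Since k divides g, k divides q. q divides k, so q = k. l = b and l ≤ q, therefore b ≤ q. Since q = k, b ≤ k.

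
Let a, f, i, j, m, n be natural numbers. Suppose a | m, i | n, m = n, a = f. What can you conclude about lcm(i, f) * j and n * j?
lcm(i, f) * j | n * j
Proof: Because m = n and a | m, a | n. Since a = f, f | n. Since i | n, lcm(i, f) | n. Then lcm(i, f) * j | n * j.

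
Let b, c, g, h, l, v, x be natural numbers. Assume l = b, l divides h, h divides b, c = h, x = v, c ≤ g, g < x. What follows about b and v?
b < v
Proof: l = b and l divides h, therefore b divides h. h divides b, so h = b. c = h, so c = b. From x = v and g < x, g < v. c ≤ g, so c < v. Since c = b, b < v.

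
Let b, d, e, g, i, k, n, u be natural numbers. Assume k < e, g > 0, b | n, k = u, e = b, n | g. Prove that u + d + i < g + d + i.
e = b and k < e, hence k < b. From b | n and n | g, b | g. Since g > 0, b ≤ g. k < b, so k < g. k = u, so u < g. Then u + d < g + d. Then u + d + i < g + d + i.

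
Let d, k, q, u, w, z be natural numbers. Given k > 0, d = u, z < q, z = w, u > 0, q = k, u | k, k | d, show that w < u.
d = u and k | d, thus k | u. u > 0, so k ≤ u. From u | k and k > 0, u ≤ k. k ≤ u, so k = u. From q = k, q = u. From z = w and z < q, w < q. Since q = u, w < u.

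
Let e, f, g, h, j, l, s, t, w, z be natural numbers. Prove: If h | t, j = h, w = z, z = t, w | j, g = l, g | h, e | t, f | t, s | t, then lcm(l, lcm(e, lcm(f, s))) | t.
Because w = z and z = t, w = t. w | j, so t | j. Because j = h, t | h. Since h | t, h = t. g = l and g | h, thus l | h. h = t, so l | t. Since f | t and s | t, lcm(f, s) | t. Since e | t, lcm(e, lcm(f, s)) | t. l | t, so lcm(l, lcm(e, lcm(f, s))) | t.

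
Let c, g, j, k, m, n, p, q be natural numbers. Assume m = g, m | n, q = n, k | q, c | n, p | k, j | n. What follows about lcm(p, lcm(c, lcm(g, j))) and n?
lcm(p, lcm(c, lcm(g, j))) | n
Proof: Because q = n and k | q, k | n. Since p | k, p | n. m = g and m | n, thus g | n. Since j | n, lcm(g, j) | n. c | n, so lcm(c, lcm(g, j)) | n. Since p | n, lcm(p, lcm(c, lcm(g, j))) | n.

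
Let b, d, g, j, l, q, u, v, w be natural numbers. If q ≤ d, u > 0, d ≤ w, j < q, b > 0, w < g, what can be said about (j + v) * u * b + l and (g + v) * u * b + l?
(j + v) * u * b + l < (g + v) * u * b + l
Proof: Since j < q and q ≤ d, j < d. d ≤ w and w < g, thus d < g. j < d, so j < g. Then j + v < g + v. Since u > 0, by multiplying by a positive, (j + v) * u < (g + v) * u. Since b > 0, by multiplying by a positive, (j + v) * u * b < (g + v) * u * b. Then (j + v) * u * b + l < (g + v) * u * b + l.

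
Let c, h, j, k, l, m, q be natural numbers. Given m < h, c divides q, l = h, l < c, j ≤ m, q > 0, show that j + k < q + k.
j ≤ m and m < h, thus j < h. From l = h and l < c, h < c. Since j < h, j < c. c divides q and q > 0, so c ≤ q. j < c, so j < q. Then j + k < q + k.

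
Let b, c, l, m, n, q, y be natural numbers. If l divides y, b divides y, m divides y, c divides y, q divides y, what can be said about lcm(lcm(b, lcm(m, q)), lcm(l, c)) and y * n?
lcm(lcm(b, lcm(m, q)), lcm(l, c)) divides y * n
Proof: m divides y and q divides y, thus lcm(m, q) divides y. Since b divides y, lcm(b, lcm(m, q)) divides y. l divides y and c divides y, so lcm(l, c) divides y. Since lcm(b, lcm(m, q)) divides y, lcm(lcm(b, lcm(m, q)), lcm(l, c)) divides y. Then lcm(lcm(b, lcm(m, q)), lcm(l, c)) divides y * n.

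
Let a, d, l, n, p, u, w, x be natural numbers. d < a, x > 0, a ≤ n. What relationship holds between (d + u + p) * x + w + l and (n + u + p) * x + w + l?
(d + u + p) * x + w + l < (n + u + p) * x + w + l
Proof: d < a and a ≤ n, so d < n. Then d + u < n + u. Then d + u + p < n + u + p. x > 0, so (d + u + p) * x < (n + u + p) * x. Then (d + u + p) * x + w < (n + u + p) * x + w. Then (d + u + p) * x + w + l < (n + u + p) * x + w + l.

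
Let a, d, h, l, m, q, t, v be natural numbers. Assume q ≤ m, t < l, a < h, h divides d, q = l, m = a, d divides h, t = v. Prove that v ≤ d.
h divides d and d divides h, therefore h = d. q = l and q ≤ m, hence l ≤ m. Since t < l, t < m. Because m = a, t < a. t = v, so v < a. a < h, so v < h. h = d, so v < d. Then v ≤ d.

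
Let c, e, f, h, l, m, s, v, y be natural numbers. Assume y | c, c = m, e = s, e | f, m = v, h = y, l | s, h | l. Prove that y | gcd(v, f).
Because c = m and y | c, y | m. Since m = v, y | v. From h | l and l | s, h | s. h = y, so y | s. Since e = s and e | f, s | f. y | s, so y | f. Since y | v, y | gcd(v, f).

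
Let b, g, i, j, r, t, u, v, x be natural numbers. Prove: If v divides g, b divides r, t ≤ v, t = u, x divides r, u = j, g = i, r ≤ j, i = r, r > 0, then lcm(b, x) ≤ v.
Since t = u and u = j, t = j. t ≤ v, so j ≤ v. r ≤ j, so r ≤ v. g = i and i = r, so g = r. v divides g, so v divides r. Since r > 0, v ≤ r. r ≤ v, so r = v. b divides r and x divides r, so lcm(b, x) divides r. r > 0, so lcm(b, x) ≤ r. Since r = v, lcm(b, x) ≤ v.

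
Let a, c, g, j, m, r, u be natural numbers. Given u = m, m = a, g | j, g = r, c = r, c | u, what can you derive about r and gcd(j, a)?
r | gcd(j, a)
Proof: Because g = r and g | j, r | j. u = m and m = a, so u = a. c | u, so c | a. c = r, so r | a. r | j, so r | gcd(j, a).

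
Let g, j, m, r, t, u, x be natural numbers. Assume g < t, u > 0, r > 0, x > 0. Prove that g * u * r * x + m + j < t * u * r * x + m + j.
g < t and u > 0. By multiplying by a positive, g * u < t * u. Combining with r > 0, by multiplying by a positive, g * u * r < t * u * r. Combining with x > 0, by multiplying by a positive, g * u * r * x < t * u * r * x. Then g * u * r * x + m < t * u * r * x + m. Then g * u * r * x + m + j < t * u * r * x + m + j.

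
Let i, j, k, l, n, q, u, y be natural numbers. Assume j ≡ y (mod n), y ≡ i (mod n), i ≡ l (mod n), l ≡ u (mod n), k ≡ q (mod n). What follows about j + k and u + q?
j + k ≡ u + q (mod n)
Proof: j ≡ y (mod n) and y ≡ i (mod n), therefore j ≡ i (mod n). i ≡ l (mod n), so j ≡ l (mod n). l ≡ u (mod n), so j ≡ u (mod n). Since k ≡ q (mod n), by adding congruences, j + k ≡ u + q (mod n).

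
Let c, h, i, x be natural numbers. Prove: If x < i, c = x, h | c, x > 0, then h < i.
c = x and h | c, thus h | x. x > 0, so h ≤ x. x < i, so h < i.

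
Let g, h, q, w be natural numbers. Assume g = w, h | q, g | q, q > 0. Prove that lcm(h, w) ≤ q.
g = w and g | q, thus w | q. h | q, so lcm(h, w) | q. q > 0, so lcm(h, w) ≤ q.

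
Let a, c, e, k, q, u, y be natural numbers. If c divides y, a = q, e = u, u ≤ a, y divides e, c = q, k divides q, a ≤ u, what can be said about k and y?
k divides y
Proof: From c = q and c divides y, q divides y. Since u ≤ a and a ≤ u, u = a. Because e = u, e = a. Since a = q, e = q. Since y divides e, y divides q. Since q divides y, q = y. k divides q, so k divides y.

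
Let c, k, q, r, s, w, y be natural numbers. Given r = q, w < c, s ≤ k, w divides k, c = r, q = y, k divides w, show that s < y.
w divides k and k divides w, hence w = k. From c = r and r = q, c = q. w < c, so w < q. w = k, so k < q. Since s ≤ k, s < q. Since q = y, s < y.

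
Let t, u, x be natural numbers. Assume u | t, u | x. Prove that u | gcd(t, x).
u | t and u | x. Because common divisors divide the gcd, u | gcd(t, x).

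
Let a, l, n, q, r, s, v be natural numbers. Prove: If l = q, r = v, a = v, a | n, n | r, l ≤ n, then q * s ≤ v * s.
r = v and n | r, thus n | v. a = v and a | n, therefore v | n. n | v, so n = v. Since l = q and l ≤ n, q ≤ n. Since n = v, q ≤ v. Then q * s ≤ v * s.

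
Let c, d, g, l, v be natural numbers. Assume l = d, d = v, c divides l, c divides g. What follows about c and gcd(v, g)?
c divides gcd(v, g)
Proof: l = d and d = v, hence l = v. c divides l, so c divides v. c divides g, so c divides gcd(v, g).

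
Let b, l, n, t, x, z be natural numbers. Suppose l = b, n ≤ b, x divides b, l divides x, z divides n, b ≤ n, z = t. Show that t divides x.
Because n ≤ b and b ≤ n, n = b. From l = b and l divides x, b divides x. Since x divides b, b = x. Since n = b, n = x. From z divides n, z divides x. From z = t, t divides x.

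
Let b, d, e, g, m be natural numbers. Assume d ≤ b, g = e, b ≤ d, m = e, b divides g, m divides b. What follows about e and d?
e = d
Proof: d ≤ b and b ≤ d, thus d = b. From g = e and b divides g, b divides e. From m = e and m divides b, e divides b. b divides e, so b = e. d = b, so d = e. Then e = d.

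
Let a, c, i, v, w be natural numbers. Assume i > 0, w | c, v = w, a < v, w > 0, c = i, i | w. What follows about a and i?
a < i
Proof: Because c = i and w | c, w | i. Since i > 0, w ≤ i. Since i | w and w > 0, i ≤ w. w ≤ i, so w = i. v = w, so v = i. From a < v, a < i.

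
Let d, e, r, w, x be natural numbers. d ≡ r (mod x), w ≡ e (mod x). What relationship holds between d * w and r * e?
d * w ≡ r * e (mod x)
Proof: d ≡ r (mod x) and w ≡ e (mod x). By multiplying congruences, d * w ≡ r * e (mod x).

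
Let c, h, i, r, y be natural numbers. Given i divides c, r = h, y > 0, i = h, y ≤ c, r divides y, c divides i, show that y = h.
Since c divides i and i divides c, c = i. Since y ≤ c, y ≤ i. Since i = h, y ≤ h. r = h and r divides y, thus h divides y. Since y > 0, h ≤ y. From y ≤ h, y = h.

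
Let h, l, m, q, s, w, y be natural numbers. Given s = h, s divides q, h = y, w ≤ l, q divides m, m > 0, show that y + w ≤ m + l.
s = h and h = y, therefore s = y. Since s divides q and q divides m, s divides m. Since s = y, y divides m. m > 0, so y ≤ m. Since w ≤ l, y + w ≤ m + l.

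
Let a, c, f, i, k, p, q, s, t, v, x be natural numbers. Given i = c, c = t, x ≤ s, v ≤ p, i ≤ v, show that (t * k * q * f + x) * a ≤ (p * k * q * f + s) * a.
i = c and i ≤ v, hence c ≤ v. Since v ≤ p, c ≤ p. Since c = t, t ≤ p. By multiplying by a non-negative, t * k ≤ p * k. By multiplying by a non-negative, t * k * q ≤ p * k * q. By multiplying by a non-negative, t * k * q * f ≤ p * k * q * f. Because x ≤ s, t * k * q * f + x ≤ p * k * q * f + s. By multiplying by a non-negative, (t * k * q * f + x) * a ≤ (p * k * q * f + s) * a.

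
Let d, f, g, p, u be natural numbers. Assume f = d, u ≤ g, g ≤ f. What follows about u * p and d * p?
u * p ≤ d * p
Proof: u ≤ g and g ≤ f, so u ≤ f. f = d, so u ≤ d. Then u * p ≤ d * p.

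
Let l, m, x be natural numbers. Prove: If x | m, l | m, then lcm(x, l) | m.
x | m and l | m. Because lcm divides any common multiple, lcm(x, l) | m.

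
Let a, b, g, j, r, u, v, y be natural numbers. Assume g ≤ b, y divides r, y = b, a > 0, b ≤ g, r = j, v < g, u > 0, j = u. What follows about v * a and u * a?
v * a < u * a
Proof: Since b ≤ g and g ≤ b, b = g. Since y = b, y = g. From r = j and y divides r, y divides j. j = u, so y divides u. Since y = g, g divides u. Because u > 0, g ≤ u. Since v < g, v < u. Using a > 0, by multiplying by a positive, v * a < u * a.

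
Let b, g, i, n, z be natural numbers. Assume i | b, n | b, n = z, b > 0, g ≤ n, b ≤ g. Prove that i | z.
b ≤ g and g ≤ n, therefore b ≤ n. n | b and b > 0, so n ≤ b. Since b ≤ n, b = n. n = z, so b = z. i | b, so i | z.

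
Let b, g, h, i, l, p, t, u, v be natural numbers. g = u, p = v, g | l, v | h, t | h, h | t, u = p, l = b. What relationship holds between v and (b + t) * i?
v | (b + t) * i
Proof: From u = p and p = v, u = v. Because l = b and g | l, g | b. Since g = u, u | b. Since u = v, v | b. From h | t and t | h, h = t. Since v | h, v | t. From v | b, v | b + t. Then v | (b + t) * i.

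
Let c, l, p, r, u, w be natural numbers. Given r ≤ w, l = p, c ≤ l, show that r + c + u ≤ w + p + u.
Because l = p and c ≤ l, c ≤ p. Then c + u ≤ p + u. r ≤ w, so r + c + u ≤ w + p + u.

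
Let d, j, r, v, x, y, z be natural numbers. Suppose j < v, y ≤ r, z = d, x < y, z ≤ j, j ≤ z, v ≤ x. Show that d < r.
Since j ≤ z and z ≤ j, j = z. Since z = d, j = d. v ≤ x and x < y, therefore v < y. Since j < v, j < y. y ≤ r, so j < r. Since j = d, d < r.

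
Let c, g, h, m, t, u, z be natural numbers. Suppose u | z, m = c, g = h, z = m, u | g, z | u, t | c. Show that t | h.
u | z and z | u, therefore u = z. Because z = m, u = m. Since m = c, u = c. g = h and u | g, therefore u | h. u = c, so c | h. Since t | c, t | h.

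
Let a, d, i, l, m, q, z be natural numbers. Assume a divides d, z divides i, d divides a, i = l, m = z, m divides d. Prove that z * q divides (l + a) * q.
i = l and z divides i, thus z divides l. Since d divides a and a divides d, d = a. Since m = z and m divides d, z divides d. Since d = a, z divides a. From z divides l, z divides l + a. Then z * q divides (l + a) * q.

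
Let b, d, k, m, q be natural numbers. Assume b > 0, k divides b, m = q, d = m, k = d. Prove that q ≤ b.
d = m and m = q, hence d = q. k = d and k divides b, so d divides b. Because b > 0, d ≤ b. Since d = q, q ≤ b.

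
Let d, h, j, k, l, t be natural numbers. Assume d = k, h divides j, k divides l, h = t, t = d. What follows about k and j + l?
k divides j + l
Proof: h = t and t = d, thus h = d. d = k, so h = k. h divides j, so k divides j. Since k divides l, k divides j + l.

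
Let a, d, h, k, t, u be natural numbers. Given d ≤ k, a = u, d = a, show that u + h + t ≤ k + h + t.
Since d = a and a = u, d = u. Because d ≤ k, u ≤ k. Then u + h ≤ k + h. Then u + h + t ≤ k + h + t.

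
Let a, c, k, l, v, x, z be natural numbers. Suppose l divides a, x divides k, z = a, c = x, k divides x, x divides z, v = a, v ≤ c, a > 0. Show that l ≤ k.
From v = a and v ≤ c, a ≤ c. Since c = x, a ≤ x. From z = a and x divides z, x divides a. a > 0, so x ≤ a. a ≤ x, so a = x. Since x divides k and k divides x, x = k. a = x, so a = k. From l divides a and a > 0, l ≤ a. a = k, so l ≤ k.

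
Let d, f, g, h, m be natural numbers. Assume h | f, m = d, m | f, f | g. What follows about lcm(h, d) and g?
lcm(h, d) | g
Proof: From m = d and m | f, d | f. h | f, so lcm(h, d) | f. Since f | g, lcm(h, d) | g.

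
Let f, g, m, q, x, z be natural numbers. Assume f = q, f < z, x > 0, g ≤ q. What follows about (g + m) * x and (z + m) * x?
(g + m) * x < (z + m) * x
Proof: f = q and f < z, therefore q < z. Since g ≤ q, g < z. Then g + m < z + m. Since x > 0, (g + m) * x < (z + m) * x.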